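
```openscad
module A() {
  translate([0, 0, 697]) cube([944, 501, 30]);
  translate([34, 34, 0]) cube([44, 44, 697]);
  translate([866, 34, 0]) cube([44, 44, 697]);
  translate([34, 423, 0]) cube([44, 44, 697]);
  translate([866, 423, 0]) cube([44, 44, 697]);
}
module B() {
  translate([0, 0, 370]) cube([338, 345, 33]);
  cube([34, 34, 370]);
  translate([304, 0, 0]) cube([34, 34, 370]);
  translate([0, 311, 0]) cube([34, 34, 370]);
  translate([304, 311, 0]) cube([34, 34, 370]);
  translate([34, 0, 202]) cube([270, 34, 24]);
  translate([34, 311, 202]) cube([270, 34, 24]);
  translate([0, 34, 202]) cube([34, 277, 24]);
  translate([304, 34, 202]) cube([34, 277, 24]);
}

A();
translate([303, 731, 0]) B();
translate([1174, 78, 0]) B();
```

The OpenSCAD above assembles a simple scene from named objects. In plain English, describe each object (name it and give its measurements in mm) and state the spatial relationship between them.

A is a rectangular dining table. The top is 944×501×30 mm with its upper surface at z = 727 mm. It stands on four 44×44 mm square legs, each inset 34 mm from the nearest pair of top edges, running from the floor to the underside of the top.

B is a four-legged stool. The seat is 338×345 mm, 33 mm thick, top at z = 403 mm. It stands on four square legs, each 34×34 mm in cross-section, from z = 0 to the seat underside, each flush with a corner of the seat. Four stretchers, 34 mm wide and 24 mm tall, connect adjacent legs with their undersides at z = 202 mm, each running between the inner faces of the legs it joins and aligned with the legs' outer faces on the other axis.

Two stools sit around the table at the +y, +x sides.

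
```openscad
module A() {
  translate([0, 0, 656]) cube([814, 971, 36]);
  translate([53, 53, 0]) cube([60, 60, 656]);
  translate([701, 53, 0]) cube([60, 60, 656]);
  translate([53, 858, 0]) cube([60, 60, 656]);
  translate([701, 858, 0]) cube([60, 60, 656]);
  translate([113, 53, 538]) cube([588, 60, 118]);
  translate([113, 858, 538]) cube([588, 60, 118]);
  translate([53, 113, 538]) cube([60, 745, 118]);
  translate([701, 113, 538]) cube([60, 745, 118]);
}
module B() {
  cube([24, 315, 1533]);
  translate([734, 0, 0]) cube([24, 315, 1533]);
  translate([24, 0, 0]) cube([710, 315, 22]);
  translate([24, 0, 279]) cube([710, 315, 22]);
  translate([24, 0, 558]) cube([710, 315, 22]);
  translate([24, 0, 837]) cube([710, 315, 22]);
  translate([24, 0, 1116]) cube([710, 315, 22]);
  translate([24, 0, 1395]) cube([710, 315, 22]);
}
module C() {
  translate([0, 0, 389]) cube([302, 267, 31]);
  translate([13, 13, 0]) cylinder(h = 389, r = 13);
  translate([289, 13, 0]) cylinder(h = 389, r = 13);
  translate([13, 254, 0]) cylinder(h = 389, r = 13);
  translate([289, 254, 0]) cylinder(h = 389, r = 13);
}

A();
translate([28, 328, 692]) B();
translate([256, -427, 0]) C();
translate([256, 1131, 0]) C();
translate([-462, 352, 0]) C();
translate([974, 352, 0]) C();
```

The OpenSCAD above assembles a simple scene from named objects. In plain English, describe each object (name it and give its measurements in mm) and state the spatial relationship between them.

A is a table with a 814×971 mm rectangular top, 36 mm thick, top surface at z = 692 mm, supported by four 60×60 mm square legs, each inset 53 mm from the nearest pair of top edges, running from the floor. Four apron rails, 60 mm thick and 118 mm tall, run between adjacent legs with their top edges flush with the underside of the top and their outer faces flush with the legs' outer faces.

B is a bookshelf 758 mm wide overall, 315 mm deep and 1533 mm tall. The two sides are 24 mm thick vertical panels. 6 horizontal shelves of 22 mm thickness span between the inner faces of the sides; the lowest shelf sits on the floor and shelves are stacked with a clear vertical gap of 257 mm between each pair.

C is a four-legged stool. The seat is 302×267 mm, 31 mm thick, top at z = 420 mm. It stands on four round legs, each 26 mm in diameter, from z = 0 to the seat underside, each leg's axis is inset half a diameter from the nearest pair of seat edges (so the leg's bounding box is flush with the corner).

The bookshelf is on top of the table, centred. Four stools sit around the table at the −y, +y, −x, +x sides.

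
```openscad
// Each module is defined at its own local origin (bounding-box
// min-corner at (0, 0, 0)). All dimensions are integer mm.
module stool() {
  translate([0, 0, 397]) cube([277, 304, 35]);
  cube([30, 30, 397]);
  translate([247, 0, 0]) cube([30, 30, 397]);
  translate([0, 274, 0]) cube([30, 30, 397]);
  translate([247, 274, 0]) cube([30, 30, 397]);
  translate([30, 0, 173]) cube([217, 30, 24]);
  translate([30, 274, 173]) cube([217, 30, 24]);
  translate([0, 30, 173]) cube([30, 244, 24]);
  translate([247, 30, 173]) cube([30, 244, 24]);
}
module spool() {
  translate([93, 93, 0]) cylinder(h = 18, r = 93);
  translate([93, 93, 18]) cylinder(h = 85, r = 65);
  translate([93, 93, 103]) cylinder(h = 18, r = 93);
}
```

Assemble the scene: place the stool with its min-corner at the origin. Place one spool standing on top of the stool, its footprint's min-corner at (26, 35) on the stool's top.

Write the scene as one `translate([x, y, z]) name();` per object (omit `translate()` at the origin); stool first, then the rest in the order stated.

stool();
translate([26, 35, 432]) spool();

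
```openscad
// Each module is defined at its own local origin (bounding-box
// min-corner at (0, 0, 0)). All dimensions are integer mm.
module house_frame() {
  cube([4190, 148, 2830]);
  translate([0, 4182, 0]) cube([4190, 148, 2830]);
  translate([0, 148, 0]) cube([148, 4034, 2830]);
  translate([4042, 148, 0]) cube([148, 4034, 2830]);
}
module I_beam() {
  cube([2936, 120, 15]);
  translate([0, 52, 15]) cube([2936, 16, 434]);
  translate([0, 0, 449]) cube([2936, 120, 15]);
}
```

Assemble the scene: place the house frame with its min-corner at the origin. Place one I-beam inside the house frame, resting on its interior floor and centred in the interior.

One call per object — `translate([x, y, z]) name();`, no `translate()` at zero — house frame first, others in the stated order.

house_frame();
translate([627, 2105, 0]) I_beam();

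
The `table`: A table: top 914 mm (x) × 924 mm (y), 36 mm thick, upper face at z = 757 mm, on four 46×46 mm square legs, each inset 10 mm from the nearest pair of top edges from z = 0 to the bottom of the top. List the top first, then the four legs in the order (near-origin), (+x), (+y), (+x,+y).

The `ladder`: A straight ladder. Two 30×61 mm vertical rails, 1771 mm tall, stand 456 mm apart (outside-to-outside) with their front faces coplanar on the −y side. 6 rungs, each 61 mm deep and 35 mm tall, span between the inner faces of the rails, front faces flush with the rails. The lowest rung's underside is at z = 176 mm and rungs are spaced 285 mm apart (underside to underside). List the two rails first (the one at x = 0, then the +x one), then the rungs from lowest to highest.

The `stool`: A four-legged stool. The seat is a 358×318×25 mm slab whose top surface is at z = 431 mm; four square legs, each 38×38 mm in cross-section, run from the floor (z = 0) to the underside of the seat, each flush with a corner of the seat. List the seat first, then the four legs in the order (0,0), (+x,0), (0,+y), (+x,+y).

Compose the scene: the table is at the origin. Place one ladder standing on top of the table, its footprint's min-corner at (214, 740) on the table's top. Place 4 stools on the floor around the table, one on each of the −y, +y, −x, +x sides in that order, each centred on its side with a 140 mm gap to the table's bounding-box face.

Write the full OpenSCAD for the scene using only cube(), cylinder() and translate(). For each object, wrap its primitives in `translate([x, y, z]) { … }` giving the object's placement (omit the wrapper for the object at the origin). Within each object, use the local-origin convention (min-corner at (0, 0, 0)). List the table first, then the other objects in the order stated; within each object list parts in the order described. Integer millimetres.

translate([0, 0, 721]) cube([914, 924, 36]);
translate([10, 10, 0]) cube([46, 46, 721]);
translate([858, 10, 0]) cube([46, 46, 721]);
translate([10, 868, 0]) cube([46, 46, 721]);
translate([858, 868, 0]) cube([46, 46, 721]);
translate([214, 740, 757]) {
  cube([30, 61, 1771]);
  translate([426, 0, 0]) cube([30, 61, 1771]);
  translate([30, 0, 176]) cube([396, 61, 35]);
  translate([30, 0, 461]) cube([396, 61, 35]);
  translate([30, 0, 746]) cube([396, 61, 35]);
  translate([30, 0, 1031]) cube([396, 61, 35]);
  translate([30, 0, 1316]) cube([396, 61, 35]);
  translate([30, 0, 1601]) cube([396, 61, 35]);
}
translate([278, -458, 0]) {
  translate([0, 0, 406]) cube([358, 318, 25]);
  cube([38, 38, 406]);
  translate([320, 0, 0]) cube([38, 38, 406]);
  translate([0, 280, 0]) cube([38, 38, 406]);
  translate([320, 280, 0]) cube([38, 38, 406]);
}
translate([278, 1064, 0]) {
  translate([0, 0, 406]) cube([358, 318, 25]);
  cube([38, 38, 406]);
  translate([320, 0, 0]) cube([38, 38, 406]);
  translate([0, 280, 0]) cube([38, 38, 406]);
  translate([320, 280, 0]) cube([38, 38, 406]);
}
translate([-498, 303, 0]) {
  translate([0, 0, 406]) cube([358, 318, 25]);
  cube([38, 38, 406]);
  translate([320, 0, 0]) cube([38, 38, 406]);
  translate([0, 280, 0]) cube([38, 38, 406]);
  translate([320, 280, 0]) cube([38, 38, 406]);
}
translate([1054, 303, 0]) {
  translate([0, 0, 406]) cube([358, 318, 25]);
  cube([38, 38, 406]);
  translate([320, 0, 0]) cube([38, 38, 406]);
  translate([0, 280, 0]) cube([38, 38, 406]);
  translate([320, 280, 0]) cube([38, 38, 406]);
}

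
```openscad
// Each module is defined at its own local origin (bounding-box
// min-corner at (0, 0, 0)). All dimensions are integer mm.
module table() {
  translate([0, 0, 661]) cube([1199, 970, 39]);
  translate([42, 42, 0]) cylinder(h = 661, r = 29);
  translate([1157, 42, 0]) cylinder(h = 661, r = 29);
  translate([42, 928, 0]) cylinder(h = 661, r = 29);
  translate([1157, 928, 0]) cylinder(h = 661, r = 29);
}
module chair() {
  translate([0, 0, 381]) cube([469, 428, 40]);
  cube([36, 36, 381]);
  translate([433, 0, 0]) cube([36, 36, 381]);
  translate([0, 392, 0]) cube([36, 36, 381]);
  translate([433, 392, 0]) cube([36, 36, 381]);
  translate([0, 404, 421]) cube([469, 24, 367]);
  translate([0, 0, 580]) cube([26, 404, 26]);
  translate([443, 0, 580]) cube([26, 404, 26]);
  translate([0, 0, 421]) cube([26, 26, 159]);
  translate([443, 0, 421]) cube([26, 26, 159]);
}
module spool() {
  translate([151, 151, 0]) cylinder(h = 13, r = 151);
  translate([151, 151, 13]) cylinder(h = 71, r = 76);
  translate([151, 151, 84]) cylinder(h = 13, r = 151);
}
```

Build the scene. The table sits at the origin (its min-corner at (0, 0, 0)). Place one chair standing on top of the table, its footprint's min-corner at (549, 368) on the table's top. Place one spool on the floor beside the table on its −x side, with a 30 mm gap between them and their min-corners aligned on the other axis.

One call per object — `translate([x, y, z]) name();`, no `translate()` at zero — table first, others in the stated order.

table();
translate([549, 368, 700]) chair();
translate([-332, 0, 0]) spool();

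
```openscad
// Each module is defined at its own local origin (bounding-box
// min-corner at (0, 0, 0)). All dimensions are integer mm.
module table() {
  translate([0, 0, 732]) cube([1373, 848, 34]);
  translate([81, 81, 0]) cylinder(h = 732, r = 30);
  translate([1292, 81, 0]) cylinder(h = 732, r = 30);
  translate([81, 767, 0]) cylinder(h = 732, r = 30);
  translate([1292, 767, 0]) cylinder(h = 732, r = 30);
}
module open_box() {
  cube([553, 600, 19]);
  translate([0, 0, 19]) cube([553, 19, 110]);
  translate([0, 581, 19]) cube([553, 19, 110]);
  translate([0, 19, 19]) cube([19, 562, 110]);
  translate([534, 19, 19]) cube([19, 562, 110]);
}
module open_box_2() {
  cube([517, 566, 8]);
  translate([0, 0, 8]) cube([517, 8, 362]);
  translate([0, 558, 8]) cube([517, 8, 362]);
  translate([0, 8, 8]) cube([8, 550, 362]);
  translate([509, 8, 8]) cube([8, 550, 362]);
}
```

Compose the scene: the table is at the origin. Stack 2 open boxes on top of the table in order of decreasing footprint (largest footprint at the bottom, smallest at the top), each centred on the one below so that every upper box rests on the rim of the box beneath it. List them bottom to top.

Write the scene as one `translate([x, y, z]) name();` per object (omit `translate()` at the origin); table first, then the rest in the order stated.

table();
translate([410, 124, 766]) open_box();
translate([428, 141, 895]) open_box_2();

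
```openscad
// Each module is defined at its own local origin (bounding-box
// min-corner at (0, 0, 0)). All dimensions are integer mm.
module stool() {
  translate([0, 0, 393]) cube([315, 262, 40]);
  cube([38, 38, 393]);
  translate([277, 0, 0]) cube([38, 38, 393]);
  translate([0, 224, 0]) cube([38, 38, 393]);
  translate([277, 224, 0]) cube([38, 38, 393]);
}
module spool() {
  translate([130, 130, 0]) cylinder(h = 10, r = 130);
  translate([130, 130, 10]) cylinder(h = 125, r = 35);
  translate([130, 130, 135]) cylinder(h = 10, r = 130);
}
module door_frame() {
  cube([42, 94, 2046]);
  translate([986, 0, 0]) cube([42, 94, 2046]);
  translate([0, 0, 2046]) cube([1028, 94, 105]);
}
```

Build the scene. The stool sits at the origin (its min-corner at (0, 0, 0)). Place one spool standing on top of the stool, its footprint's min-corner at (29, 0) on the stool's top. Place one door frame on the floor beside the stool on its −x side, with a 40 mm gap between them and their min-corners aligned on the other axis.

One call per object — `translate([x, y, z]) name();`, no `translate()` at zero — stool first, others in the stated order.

stool();
translate([29, 0, 433]) spool();
translate([-1068, 0, 0]) door_frame();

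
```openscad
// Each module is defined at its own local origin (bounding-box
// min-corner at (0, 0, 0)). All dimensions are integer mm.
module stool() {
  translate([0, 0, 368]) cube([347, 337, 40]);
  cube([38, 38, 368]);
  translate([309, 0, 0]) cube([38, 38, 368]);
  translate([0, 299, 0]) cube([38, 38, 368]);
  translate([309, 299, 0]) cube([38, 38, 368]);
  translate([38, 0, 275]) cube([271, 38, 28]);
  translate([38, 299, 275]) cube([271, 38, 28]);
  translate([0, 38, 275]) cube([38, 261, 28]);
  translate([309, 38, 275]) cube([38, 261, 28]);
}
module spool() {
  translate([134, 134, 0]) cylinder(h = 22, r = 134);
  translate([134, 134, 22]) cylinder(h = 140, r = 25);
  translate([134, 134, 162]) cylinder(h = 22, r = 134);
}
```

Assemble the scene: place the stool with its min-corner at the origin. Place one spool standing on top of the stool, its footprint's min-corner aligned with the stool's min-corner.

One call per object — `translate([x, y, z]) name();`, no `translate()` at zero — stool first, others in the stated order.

stool();
translate([0, 0, 408]) spool();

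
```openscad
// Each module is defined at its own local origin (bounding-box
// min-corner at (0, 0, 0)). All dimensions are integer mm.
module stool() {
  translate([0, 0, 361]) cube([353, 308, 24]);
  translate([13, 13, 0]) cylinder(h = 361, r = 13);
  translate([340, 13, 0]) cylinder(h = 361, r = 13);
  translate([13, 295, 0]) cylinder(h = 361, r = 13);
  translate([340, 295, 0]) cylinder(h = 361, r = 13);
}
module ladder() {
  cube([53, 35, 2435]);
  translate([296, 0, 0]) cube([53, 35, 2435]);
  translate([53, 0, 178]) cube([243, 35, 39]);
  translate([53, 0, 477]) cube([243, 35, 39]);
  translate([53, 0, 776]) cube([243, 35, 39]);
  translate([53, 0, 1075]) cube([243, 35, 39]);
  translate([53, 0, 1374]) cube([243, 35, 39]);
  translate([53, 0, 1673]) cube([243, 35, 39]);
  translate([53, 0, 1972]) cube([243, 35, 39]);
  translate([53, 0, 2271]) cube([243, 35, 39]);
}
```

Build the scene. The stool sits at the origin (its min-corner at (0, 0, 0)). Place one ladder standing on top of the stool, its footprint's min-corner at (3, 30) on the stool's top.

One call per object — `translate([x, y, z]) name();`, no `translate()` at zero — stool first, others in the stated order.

stool();
translate([3, 30, 385]) ladder();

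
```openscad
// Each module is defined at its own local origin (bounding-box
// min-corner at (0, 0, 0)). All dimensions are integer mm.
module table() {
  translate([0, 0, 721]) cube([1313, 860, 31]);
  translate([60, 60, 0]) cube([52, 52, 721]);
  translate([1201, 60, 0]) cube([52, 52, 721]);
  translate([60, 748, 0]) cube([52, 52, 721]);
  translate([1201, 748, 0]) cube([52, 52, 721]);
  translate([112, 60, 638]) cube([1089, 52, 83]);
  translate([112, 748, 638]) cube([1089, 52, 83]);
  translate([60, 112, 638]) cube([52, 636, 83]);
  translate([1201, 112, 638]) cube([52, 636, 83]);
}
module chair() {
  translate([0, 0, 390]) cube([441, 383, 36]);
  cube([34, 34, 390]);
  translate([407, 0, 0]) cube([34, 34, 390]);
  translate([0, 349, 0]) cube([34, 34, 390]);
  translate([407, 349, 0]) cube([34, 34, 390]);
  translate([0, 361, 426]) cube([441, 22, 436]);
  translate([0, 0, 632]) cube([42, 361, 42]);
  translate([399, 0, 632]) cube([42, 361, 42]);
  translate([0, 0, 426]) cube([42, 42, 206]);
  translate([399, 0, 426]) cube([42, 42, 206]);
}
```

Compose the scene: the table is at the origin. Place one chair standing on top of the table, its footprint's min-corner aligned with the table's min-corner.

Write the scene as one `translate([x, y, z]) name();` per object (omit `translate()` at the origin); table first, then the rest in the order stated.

table();
translate([0, 0, 752]) chair();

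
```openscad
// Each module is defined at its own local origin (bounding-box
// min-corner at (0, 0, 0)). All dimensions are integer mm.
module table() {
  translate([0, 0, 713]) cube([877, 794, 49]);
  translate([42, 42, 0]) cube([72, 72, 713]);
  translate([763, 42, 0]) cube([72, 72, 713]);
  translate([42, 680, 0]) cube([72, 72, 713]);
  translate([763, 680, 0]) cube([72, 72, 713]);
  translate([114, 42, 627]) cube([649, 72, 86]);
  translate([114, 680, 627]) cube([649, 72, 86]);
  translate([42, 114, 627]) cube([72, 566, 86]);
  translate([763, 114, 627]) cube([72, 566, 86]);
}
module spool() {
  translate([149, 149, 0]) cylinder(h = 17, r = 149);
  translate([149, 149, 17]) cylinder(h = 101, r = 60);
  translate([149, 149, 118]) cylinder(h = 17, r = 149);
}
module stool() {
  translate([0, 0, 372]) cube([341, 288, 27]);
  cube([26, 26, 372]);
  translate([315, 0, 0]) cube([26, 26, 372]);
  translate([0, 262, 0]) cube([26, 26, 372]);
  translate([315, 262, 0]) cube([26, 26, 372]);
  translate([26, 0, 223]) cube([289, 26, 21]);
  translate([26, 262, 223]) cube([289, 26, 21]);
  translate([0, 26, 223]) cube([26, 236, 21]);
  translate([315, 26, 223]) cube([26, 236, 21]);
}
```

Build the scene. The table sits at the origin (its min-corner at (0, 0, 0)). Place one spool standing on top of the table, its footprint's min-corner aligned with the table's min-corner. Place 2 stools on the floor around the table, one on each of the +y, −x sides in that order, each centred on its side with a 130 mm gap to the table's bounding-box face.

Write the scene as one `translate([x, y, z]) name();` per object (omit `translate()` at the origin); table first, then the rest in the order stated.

table();
translate([0, 0, 762]) spool();
translate([268, 924, 0]) stool();
translate([-471, 253, 0]) stool();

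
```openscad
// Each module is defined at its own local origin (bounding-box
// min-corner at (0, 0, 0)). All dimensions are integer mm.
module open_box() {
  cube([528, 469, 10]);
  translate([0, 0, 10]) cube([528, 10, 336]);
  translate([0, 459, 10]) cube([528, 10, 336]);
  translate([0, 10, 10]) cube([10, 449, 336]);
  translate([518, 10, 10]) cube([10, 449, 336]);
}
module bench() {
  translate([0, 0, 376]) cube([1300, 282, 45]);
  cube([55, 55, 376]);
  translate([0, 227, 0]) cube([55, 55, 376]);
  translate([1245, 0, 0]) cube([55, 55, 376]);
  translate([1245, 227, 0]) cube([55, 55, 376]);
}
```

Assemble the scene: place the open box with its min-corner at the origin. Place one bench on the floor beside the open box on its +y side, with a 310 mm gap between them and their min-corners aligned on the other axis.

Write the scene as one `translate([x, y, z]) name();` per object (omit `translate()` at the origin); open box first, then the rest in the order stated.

open_box();
translate([0, 779, 0]) bench();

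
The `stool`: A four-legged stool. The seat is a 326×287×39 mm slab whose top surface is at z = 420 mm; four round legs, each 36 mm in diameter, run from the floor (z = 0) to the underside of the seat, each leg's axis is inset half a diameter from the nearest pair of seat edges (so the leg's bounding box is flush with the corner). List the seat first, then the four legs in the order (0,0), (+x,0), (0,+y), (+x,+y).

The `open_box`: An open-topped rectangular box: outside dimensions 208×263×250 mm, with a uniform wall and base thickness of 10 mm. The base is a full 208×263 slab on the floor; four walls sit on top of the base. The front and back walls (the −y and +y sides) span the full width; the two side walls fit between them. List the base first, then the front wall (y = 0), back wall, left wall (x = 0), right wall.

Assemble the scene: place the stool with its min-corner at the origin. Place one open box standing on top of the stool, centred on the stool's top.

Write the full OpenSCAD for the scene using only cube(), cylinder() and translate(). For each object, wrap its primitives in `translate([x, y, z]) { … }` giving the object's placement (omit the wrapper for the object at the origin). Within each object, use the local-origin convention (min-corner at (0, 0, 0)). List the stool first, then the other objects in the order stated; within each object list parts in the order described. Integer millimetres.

translate([0, 0, 381]) cube([326, 287, 39]);
translate([18, 18, 0]) cylinder(h = 381, r = 18);
translate([308, 18, 0]) cylinder(h = 381, r = 18);
translate([18, 269, 0]) cylinder(h = 381, r = 18);
translate([308, 269, 0]) cylinder(h = 381, r = 18);
translate([59, 12, 420]) {
  cube([208, 263, 10]);
  translate([0, 0, 10]) cube([208, 10, 240]);
  translate([0, 253, 10]) cube([208, 10, 240]);
  translate([0, 10, 10]) cube([10, 243, 240]);
  translate([198, 10, 10]) cube([10, 243, 240]);
}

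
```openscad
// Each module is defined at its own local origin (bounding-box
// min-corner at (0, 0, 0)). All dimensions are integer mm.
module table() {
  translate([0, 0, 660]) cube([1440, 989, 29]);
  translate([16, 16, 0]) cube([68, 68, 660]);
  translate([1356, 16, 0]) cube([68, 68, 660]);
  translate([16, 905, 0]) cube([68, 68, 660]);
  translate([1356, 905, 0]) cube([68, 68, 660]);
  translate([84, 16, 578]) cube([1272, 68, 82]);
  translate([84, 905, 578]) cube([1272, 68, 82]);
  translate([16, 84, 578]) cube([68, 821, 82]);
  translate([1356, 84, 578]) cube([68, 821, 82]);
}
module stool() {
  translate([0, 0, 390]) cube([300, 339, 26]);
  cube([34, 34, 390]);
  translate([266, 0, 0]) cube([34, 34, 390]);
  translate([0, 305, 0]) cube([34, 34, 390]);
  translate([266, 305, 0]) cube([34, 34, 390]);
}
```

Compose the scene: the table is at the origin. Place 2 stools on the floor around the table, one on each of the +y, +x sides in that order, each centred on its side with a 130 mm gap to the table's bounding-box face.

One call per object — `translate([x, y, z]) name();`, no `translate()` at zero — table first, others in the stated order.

table();
translate([570, 1119, 0]) stool();
translate([1570, 325, 0]) stool();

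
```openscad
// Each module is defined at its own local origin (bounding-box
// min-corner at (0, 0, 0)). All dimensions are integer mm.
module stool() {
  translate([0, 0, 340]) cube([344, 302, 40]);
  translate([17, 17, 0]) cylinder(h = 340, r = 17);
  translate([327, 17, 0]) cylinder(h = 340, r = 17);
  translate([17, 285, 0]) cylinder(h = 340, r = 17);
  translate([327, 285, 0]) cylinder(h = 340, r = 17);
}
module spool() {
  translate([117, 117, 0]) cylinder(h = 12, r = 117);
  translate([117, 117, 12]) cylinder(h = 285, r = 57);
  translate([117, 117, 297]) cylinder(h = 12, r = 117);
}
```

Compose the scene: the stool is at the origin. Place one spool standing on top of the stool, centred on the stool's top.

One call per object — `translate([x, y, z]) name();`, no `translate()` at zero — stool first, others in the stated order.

stool();
translate([55, 34, 380]) spool();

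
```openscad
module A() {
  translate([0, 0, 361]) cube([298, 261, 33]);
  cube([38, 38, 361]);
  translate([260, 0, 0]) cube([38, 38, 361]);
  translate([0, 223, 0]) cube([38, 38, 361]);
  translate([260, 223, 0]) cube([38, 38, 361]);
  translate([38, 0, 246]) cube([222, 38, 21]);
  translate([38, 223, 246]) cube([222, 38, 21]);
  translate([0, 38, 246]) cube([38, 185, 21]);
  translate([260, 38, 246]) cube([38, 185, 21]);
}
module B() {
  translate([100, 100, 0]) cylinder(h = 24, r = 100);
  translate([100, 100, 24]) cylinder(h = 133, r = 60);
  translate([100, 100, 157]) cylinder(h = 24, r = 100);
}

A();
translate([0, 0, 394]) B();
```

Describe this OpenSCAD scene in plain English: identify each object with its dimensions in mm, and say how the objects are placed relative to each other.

A is a simple wooden stool: a rectangular seat 298 mm (x) by 261 mm (y), 33 mm thick, top face at z = 394 mm, on four square legs, each 38×38 mm in cross-section. The legs rest on z = 0, each flush with a corner of the seat. Four stretchers, 38 mm wide and 21 mm tall, connect adjacent legs with their undersides at z = 246 mm, each running between the inner faces of the legs it joins and aligned with the legs' outer faces on the other axis.

B is a spool: two coaxial disc flanges of radius 100 mm and thickness 24 mm, joined by a core cylinder of radius 60 mm and height 133 mm. The lower flange rests on z = 0 and the three cylinders share a vertical axis.

The spool is on top of the stool.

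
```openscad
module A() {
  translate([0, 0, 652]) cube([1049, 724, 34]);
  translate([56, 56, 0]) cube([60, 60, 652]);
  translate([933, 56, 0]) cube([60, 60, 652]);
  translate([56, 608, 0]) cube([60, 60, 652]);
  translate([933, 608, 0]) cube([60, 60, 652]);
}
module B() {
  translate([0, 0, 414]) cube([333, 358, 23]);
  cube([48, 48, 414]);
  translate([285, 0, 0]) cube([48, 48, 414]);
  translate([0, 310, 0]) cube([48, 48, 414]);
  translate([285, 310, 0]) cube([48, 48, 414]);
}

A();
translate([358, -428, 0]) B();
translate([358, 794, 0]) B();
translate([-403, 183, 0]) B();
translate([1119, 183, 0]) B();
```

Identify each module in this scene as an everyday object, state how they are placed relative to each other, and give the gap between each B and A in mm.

Each stool's nearest face is 70 mm from the table's bounding box.

A is a table. B is a stool. Four stools sit around the table at the −y, +y, −x, +x sides. The gap between each stool and the table is 70 mm.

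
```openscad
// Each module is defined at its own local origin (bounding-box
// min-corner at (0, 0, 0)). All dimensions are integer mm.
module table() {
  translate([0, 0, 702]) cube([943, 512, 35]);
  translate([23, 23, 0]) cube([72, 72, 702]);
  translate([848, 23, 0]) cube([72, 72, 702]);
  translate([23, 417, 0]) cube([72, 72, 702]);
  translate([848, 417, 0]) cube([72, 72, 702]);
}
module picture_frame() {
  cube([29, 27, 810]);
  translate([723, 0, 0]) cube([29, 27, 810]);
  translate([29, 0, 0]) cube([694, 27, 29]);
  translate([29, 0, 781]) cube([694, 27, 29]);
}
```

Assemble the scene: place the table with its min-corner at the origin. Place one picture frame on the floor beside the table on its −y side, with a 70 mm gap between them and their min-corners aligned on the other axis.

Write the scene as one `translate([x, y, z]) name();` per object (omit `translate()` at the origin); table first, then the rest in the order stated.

table();
translate([0, -97, 0]) picture_frame();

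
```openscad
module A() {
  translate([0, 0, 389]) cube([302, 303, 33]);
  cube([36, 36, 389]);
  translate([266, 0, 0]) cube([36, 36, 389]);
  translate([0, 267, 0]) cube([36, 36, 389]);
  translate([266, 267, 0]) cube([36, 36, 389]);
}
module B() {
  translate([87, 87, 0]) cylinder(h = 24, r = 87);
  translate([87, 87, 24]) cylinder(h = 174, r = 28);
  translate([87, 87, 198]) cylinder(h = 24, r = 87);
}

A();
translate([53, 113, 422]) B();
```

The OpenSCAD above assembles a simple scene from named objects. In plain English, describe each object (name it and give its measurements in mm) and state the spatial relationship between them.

A is a simple wooden stool: a rectangular seat 302 mm (x) by 303 mm (y), 33 mm thick, top face at z = 422 mm, on four square legs, each 36×36 mm in cross-section. The legs rest on z = 0, each flush with a corner of the seat.

B is a spool: two coaxial disc flanges of radius 87 mm and thickness 24 mm, joined by a core cylinder of radius 28 mm and height 174 mm. The lower flange rests on z = 0 and the three cylinders share a vertical axis.

The spool is on top of the stool.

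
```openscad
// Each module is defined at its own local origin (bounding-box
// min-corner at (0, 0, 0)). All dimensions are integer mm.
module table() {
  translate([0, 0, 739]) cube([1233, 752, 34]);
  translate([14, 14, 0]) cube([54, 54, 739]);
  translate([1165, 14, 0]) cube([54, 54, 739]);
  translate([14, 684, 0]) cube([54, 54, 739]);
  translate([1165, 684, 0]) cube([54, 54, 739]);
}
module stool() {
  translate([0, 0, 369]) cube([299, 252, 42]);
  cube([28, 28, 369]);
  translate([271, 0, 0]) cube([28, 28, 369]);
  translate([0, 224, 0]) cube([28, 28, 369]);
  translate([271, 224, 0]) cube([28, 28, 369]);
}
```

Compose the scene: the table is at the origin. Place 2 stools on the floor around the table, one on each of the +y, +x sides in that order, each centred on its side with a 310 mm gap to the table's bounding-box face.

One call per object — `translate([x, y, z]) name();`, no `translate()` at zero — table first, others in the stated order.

table();
translate([467, 1062, 0]) stool();
translate([1543, 250, 0]) stool();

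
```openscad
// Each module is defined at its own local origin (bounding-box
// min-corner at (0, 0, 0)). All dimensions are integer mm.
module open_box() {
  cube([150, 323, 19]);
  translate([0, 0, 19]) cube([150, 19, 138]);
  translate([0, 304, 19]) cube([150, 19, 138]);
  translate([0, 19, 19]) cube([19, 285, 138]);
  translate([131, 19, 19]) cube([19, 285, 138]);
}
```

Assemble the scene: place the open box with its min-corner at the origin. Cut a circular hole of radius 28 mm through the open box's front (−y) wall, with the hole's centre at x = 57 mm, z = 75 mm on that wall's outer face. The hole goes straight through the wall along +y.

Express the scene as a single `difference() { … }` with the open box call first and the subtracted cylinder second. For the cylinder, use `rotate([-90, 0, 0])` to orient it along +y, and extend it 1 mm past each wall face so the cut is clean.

difference() {
  open_box();
  translate([57, -1, 75]) rotate([-90, 0, 0]) cylinder(h = 21, r = 28);
}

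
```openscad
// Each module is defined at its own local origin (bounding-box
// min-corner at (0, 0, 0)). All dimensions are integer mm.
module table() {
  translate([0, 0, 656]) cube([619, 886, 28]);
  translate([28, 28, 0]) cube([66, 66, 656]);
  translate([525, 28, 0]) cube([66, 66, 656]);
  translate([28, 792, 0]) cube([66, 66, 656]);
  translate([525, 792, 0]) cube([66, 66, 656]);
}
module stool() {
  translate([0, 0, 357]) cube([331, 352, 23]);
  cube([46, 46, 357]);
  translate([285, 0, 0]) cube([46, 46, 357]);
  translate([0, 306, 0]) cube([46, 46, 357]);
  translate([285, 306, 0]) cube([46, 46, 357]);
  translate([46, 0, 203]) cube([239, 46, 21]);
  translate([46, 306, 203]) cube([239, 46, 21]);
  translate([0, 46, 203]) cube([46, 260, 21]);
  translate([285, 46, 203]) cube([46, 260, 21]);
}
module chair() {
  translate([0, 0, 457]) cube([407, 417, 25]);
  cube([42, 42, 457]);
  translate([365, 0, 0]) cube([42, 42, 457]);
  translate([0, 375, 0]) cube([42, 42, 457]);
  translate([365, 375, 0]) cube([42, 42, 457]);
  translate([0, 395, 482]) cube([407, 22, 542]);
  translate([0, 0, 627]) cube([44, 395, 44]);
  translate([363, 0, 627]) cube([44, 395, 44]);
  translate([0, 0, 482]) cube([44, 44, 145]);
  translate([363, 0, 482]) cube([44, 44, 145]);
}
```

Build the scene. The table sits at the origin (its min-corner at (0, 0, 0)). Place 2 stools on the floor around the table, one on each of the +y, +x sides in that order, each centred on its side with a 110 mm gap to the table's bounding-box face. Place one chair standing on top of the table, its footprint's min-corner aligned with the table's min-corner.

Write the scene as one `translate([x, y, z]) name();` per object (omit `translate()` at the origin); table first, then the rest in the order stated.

table();
translate([144, 996, 0]) stool();
translate([729, 267, 0]) stool();
translate([0, 0, 684]) chair();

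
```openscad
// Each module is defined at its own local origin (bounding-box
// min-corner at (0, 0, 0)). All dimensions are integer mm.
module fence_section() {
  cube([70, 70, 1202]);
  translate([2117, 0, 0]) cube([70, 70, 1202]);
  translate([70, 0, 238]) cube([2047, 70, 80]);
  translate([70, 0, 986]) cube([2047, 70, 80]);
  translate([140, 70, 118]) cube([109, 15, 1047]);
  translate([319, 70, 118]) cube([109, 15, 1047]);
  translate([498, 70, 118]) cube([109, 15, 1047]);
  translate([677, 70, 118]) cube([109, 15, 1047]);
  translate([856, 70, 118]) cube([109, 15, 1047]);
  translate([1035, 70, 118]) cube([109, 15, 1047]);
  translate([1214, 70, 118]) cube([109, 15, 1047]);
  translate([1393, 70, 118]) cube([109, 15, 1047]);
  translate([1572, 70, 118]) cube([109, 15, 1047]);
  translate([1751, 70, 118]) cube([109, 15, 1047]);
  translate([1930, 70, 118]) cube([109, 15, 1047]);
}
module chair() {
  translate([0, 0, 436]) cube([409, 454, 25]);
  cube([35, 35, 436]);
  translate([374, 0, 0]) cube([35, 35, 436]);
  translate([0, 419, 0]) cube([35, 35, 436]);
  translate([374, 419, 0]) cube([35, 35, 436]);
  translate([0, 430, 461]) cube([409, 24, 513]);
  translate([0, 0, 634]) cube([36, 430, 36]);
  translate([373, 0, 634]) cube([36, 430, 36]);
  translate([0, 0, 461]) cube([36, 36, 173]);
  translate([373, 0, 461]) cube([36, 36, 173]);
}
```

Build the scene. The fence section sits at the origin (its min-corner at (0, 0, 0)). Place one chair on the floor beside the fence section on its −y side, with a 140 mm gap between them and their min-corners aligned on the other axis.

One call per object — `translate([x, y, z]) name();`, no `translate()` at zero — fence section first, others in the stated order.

fence_section();
translate([0, -594, 0]) chair();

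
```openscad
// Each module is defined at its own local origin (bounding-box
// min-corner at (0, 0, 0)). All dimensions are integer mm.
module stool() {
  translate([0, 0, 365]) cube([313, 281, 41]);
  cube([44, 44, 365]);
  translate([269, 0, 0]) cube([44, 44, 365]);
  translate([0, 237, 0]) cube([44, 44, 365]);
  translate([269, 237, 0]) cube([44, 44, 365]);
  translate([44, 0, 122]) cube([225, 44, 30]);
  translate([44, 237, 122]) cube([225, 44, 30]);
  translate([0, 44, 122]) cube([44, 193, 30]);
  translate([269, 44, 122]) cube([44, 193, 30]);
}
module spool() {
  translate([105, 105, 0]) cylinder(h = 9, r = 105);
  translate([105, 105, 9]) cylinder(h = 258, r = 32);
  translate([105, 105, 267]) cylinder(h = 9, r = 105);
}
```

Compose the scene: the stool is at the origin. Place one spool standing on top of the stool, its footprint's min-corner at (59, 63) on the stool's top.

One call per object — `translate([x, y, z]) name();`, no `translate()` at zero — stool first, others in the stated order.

stool();
translate([59, 63, 406]) spool();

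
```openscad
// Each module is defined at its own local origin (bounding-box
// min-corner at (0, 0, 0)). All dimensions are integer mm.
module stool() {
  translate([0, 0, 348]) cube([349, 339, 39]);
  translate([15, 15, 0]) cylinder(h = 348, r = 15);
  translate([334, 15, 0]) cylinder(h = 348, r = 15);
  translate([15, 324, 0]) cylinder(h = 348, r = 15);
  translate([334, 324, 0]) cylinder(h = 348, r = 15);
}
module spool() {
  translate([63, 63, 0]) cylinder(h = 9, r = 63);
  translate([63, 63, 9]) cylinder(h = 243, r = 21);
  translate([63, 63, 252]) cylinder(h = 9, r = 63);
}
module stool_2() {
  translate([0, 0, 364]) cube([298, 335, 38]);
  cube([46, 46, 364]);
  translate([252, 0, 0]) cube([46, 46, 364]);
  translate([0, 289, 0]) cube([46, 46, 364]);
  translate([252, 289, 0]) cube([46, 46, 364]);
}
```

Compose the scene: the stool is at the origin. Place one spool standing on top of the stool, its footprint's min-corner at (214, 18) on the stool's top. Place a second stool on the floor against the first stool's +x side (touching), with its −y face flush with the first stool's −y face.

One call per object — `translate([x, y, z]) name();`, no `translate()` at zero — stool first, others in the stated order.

stool();
translate([214, 18, 387]) spool();
translate([349, 0, 0]) stool_2();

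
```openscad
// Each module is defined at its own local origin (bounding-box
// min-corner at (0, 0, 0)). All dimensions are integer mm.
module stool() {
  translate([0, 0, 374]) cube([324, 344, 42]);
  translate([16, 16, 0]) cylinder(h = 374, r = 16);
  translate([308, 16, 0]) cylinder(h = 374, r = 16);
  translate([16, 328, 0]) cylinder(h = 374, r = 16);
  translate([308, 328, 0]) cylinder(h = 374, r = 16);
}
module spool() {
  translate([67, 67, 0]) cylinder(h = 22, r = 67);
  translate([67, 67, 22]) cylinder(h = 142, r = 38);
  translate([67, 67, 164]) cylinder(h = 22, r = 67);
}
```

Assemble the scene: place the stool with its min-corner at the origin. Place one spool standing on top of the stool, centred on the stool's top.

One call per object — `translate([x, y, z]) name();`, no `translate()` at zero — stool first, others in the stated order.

stool();
translate([95, 105, 416]) spool();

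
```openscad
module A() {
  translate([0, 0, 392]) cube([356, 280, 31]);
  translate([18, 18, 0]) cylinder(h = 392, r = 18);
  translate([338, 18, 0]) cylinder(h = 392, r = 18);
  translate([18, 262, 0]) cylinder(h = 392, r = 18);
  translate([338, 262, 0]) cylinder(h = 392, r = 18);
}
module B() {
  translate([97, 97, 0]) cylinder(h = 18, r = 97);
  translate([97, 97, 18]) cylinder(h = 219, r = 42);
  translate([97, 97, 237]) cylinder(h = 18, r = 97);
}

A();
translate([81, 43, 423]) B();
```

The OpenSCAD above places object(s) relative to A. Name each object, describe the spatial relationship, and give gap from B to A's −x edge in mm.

A is a stool. B is a spool. The spool is on top of the stool, centred. The gap from the spool to the stool's −x edge is 81 mm.

The spool's min-x is at 81; the stool's min-x is 0; gap = 81 mm.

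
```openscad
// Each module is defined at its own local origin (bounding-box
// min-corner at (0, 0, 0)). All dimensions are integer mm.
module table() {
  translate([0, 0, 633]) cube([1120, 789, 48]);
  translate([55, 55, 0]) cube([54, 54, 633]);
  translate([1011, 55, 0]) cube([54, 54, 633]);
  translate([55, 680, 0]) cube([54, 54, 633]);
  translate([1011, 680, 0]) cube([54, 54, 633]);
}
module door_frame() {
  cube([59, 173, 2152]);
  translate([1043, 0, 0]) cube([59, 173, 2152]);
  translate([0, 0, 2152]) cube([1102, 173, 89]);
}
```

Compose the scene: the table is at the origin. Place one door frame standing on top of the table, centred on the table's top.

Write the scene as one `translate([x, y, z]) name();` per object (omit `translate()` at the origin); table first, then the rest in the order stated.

table();
translate([9, 308, 681]) door_frame();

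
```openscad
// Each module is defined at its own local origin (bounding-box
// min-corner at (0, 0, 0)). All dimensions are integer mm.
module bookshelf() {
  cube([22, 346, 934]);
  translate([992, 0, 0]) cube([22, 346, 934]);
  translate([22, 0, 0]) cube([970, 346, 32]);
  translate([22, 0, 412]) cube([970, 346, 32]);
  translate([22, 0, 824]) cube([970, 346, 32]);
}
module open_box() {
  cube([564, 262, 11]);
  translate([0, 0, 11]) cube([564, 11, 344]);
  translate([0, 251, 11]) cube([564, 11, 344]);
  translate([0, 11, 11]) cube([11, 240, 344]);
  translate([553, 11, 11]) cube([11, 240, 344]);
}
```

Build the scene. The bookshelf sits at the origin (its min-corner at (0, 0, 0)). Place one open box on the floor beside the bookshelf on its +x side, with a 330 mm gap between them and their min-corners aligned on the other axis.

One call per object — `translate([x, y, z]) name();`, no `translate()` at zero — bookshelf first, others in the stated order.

bookshelf();
translate([1344, 0, 0]) open_box();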